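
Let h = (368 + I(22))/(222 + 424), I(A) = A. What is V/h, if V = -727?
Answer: -234821/195 ≈ -1204.2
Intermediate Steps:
h = 195/323 (h = (368 + 22)/(222 + 424) = 390/646 = 390*(1/646) = 195/323 ≈ 0.60371)
V/h = -727/195/323 = -727*323/195 = -234821/195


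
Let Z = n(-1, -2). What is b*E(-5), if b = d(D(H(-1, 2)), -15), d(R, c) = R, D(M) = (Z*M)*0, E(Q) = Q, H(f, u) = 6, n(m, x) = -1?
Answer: 0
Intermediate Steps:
Z = -1
D(M) = 0 (D(M) = -M*0 = 0)
b = 0
b*E(-5) = 0*(-5) = 0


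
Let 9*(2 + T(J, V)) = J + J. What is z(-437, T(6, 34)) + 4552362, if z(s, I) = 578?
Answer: 4552940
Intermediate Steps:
T(J, V) = -2 + 2*J/9 (T(J, V) = -2 + (J + J)/9 = -2 + (2*J)/9 = -2 + 2*J/9)
z(-437, T(6, 34)) + 4552362 = 578 + 4552362 = 4552940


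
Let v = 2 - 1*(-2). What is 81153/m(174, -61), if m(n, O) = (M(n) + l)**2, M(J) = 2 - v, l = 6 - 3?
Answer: 81153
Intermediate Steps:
v = 4 (v = 2 + 2 = 4)
l = 3
M(J) = -2 (M(J) = 2 - 1*4 = 2 - 4 = -2)
m(n, O) = 1 (m(n, O) = (-2 + 3)**2 = 1**2 = 1)
81153/m(174, -61) = 81153/1 = 81153*1 = 81153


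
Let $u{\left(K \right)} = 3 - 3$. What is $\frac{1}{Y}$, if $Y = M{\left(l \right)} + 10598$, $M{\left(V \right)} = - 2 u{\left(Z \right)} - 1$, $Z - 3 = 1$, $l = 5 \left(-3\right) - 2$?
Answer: $\frac{1}{10597} \approx 9.4366 \cdot 10^{-5}$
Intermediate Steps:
$l = -17$ ($l = -15 - 2 = -17$)
$Z = 4$ ($Z = 3 + 1 = 4$)
$u{\left(K \right)} = 0$
$M{\left(V \right)} = -1$ ($M{\left(V \right)} = \left(-2\right) 0 - 1 = 0 - 1 = -1$)
$Y = 10597$ ($Y = -1 + 10598 = 10597$)
$\frac{1}{Y} = \frac{1}{10597}$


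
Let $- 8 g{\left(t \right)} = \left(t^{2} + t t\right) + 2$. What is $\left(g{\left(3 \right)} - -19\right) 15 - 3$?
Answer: $\frac{489}{2} \approx 244.5$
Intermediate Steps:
$g{\left(t \right)} = - \frac{1}{4} - \frac{t^{2}}{4}$ ($g{\left(t \right)} = - \frac{\left(t^{2} + t t\right) + 2}{8} = - \frac{\left(t^{2} + t^{2}\right) + 2}{8} = - \frac{2 t^{2} + 2}{8} = - \frac{2 + 2 t^{2}}{8} = - \frac{1}{4} - \frac{t^{2}}{4}$)
$\left(g{\left(3 \right)} - -19\right) 15 - 3 = \left(\left(- \frac{1}{4} - \frac{3^{2}}{4}\right) - -19\right) 15 - 3 = \left(\left(- \frac{1}{4} - \frac{9}{4}\right) + 19\right) 15 - 3 = \left(- \frac{5}{2} + 19\right) 15 - 3 = \frac{33}{2} \cdot 15 - 3 = \frac{495}{2} - 3 = \frac{489}{2}$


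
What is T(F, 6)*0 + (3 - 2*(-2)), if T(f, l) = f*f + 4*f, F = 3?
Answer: 7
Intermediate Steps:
T(f, l) = f² + 4*f
T(F, 6)*0 + (3 - 2*(-2)) = (3*(4 + 3))*0 + (3 - 2*(-2)) = (3*7)*0 + (3 + 4) = 21*0 + 7 = 0 + 7 = 7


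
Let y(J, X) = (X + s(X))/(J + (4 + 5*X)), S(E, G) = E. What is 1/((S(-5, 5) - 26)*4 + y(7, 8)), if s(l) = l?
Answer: -51/6308 ≈ -0.0080850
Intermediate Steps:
y(J, X) = 2*X/(4 + J + 5*X) (y(J, X) = (X + X)/(J + (4 + 5*X)) = (2*X)/(4 + J + 5*X) = 2*X/(4 + J + 5*X))
1/((S(-5, 5) - 26)*4 + y(7, 8)) = 1/((-5 - 26)*4 + 2*8/(4 + 7 + 5*8)) = 1/(-31*4 + 2*8/(4 + 7 + 40)) = 1/(-124 + 2*8/51) = 1/(-124 + 2*8*(1/51)) = 1/(-124 + 16/51) = 1/(-6308/51) = -51/6308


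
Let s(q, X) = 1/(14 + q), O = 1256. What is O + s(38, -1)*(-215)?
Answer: 65097/52 ≈ 1251.9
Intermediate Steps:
O + s(38, -1)*(-215) = 1256 - 215/(14 + 38) = 1256 - 215/52 = 65097/52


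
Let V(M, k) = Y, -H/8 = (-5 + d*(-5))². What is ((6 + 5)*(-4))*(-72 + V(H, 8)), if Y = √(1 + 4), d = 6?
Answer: 3168 - 44*√5 ≈ 3069.6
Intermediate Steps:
Y = √5 ≈ 2.2361
H = -9800 (H = -8*(-5 + 6*(-5))² = -8*(-5 - 30)² = -8*(-35)² = -8*1225 = -9800)
V(M, k) = √5
((6 + 5)*(-4))*(-72 + V(H, 8)) = ((6 + 5)*(-4))*(-72 + √5) = (11*(-4))*(-72 + √5) = -44*(-72 + √5) = 3168 - 44*√5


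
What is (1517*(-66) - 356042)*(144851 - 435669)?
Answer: 132660702152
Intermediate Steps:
(1517*(-66) - 356042)*(144851 - 435669) = (-100122 - 356042)*(-290818) = -456164*(-290818) = 132660702152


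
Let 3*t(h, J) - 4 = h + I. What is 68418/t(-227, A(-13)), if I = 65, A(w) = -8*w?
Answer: -102627/79 ≈ -1299.1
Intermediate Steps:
t(h, J) = 23 + h/3 (t(h, J) = 4/3 + (h + 65)/3 = 4/3 + (65 + h)/3 = 4/3 + (65/3 + h/3) = 23 + h/3)
68418/t(-227, A(-13)) = 68418/(23 + (⅓)*(-227)) = 68418/(23 - 227/3) = 68418/(-158/3) = 68418*(-3/158) = -102627/79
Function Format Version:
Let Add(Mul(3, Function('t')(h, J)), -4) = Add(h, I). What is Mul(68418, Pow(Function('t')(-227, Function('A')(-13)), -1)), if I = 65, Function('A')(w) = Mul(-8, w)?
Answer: Rational(-102627, 79) ≈ -1299.1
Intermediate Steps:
Function('t')(h, J) = Add(23, Mul(Rational(1, 3), h)) (Function('t')(h, J) = Add(Rational(4, 3), Mul(Rational(1, 3), Add(h, 65))) = Add(Rational(4, 3), Mul(Rational(1, 3), Add(65, h))) = Add(Rational(4, 3), Add(Rational(65, 3), Mul(Rational(1, 3), h))) = Add(23, Mul(Rational(1, 3), h)))
Mul(68418, Pow(Function('t')(-227, Function('A')(-13)), -1)) = Mul(68418, Pow(Add(23, Mul(Rational(1, 3), -227)), -1)) = Mul(68418, Pow(Add(23, Rational(-227, 3)), -1)) = Mul(68418, Pow(Rational(-158, 3), -1)) = Mul(68418, Rational(-3, 158)) = Rational(-102627, 79)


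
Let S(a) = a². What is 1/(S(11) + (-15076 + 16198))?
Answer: 1/1243 ≈ 0.00080451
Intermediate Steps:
1/(S(11) + (-15076 + 16198)) = 1/(11² + (-15076 + 16198)) = 1/(121 + 1122) = 1/1243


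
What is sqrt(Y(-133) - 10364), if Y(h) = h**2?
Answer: 5*sqrt(293) ≈ 85.586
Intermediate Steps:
sqrt(Y(-133) - 10364) = sqrt((-133)**2 - 10364) = sqrt(17689 - 10364) = sqrt(7325) = 5*sqrt(293)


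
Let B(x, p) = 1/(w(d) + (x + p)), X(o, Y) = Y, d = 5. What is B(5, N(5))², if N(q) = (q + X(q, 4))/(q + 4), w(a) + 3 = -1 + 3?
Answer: 1/25 ≈ 0.040000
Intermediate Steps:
w(a) = -1 (w(a) = -3 + (-1 + 3) = -3 + 2 = -1)
N(q) = 1 (N(q) = (q + 4)/(q + 4) = (4 + q)/(4 + q) = 1)
B(x, p) = 1/(-1 + p + x) (B(x, p) = 1/(-1 + (x + p)) = 1/(-1 + (p + x)) = 1/(-1 + p + x))
B(5, N(5))² = (1/(-1 + 1 + 5))² = (1/5)² = (⅕)² = 1/25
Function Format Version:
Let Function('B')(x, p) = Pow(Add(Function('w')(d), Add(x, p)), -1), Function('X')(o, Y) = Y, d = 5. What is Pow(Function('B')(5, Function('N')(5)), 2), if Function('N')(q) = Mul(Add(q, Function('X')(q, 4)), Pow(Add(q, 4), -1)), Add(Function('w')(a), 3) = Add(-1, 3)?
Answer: Rational(1, 25) ≈ 0.040000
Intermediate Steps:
Function('w')(a) = -1 (Function('w')(a) = Add(-3, Add(-1, 3)) = Add(-3, 2) = -1)
Function('N')(q) = 1 (Function('N')(q) = Mul(Add(q, 4), Pow(Add(q, 4), -1)) = Mul(Add(4, q), Pow(Add(4, q), -1)) = 1)
Function('B')(x, p) = Pow(Add(-1, p, x), -1) (Function('B')(x, p) = Pow(Add(-1, Add(x, p)), -1) = Pow(Add(-1, Add(p, x)), -1) = Pow(Add(-1, p, x), -1))
Pow(Function('B')(5, Function('N')(5)), 2) = Pow(Pow(Add(-1, 1, 5), -1), 2) = Pow(Pow(5, -1), 2) = Pow(Rational(1, 5), 2) = Rational(1, 25)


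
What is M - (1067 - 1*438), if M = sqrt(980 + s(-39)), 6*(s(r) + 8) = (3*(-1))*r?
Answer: -629 + sqrt(3966)/2 ≈ -597.51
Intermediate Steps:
s(r) = -8 - r/2 (s(r) = -8 + ((3*(-1))*r)/6 = -8 + (-3*r)/6 = -8 - r/2)
M = sqrt(3966)/2 (M = sqrt(980 + (-8 - 1/2*(-39))) = sqrt(980 + (-8 + 39/2)) = sqrt(980 + 23/2) = sqrt(1983/2) = sqrt(3966)/2 ≈ 31.488)
M - (1067 - 1*438) = sqrt(3966)/2 - (1067 - 1*438) = sqrt(3966)/2 - (1067 - 438) = sqrt(3966)/2 - 1*629 = sqrt(3966)/2 - 629 = -629 + sqrt(3966)/2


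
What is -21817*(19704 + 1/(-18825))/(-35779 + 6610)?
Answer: 8092531790783/549106425 ≈ 14738.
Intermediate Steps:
-21817*(19704 + 1/(-18825))/(-35779 + 6610) = -21817/((-29169/(19704 - 1/18825))) = -21817/((-29169/370927799/18825)) = -21817/((-29169*18825/370927799)) = -21817/(-549106425/370927799) = -21817*(-370927799/549106425) = 8092531790783/549106425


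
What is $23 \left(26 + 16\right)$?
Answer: $966$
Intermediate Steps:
$23 \left(26 + 16\right) = 23 \cdot 42 = 966$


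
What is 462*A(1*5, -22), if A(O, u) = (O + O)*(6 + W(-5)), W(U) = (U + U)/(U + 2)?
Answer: 43120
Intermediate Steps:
W(U) = 2*U/(2 + U) (W(U) = (2*U)/(2 + U) = 2*U/(2 + U))
A(O, u) = 56*O/3 (A(O, u) = (O + O)*(6 + 2*(-5)/(2 - 5)) = (2*O)*(6 + 2*(-5)/(-3)) = (2*O)*(6 + 2*(-5)*(-1/3)) = (2*O)*(6 + 10/3) = (2*O)*(28/3) = 56*O/3)
462*A(1*5, -22) = 462*(56*(1*5)/3) = 462*((56/3)*5) = 462*(280/3) = 43120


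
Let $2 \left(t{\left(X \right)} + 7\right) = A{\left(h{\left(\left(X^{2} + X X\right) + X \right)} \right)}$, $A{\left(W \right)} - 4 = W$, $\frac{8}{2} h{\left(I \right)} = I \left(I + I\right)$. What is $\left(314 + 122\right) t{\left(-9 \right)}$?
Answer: $2549401$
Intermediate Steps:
$h{\left(I \right)} = \frac{I^{2}}{2}$ ($h{\left(I \right)} = \frac{I \left(I + I\right)}{4} = \frac{I 2 I}{4} = \frac{2 I^{2}}{4} = \frac{I^{2}}{2}$)
$A{\left(W \right)} = 4 + W$
$t{\left(X \right)} = -5 + \frac{\left(X + 2 X^{2}\right)^{2}}{4}$ ($t{\left(X \right)} = -7 + \frac{4 + \frac{\left(\left(X^{2} + X X\right) + X\right)^{2}}{2}}{2} = -7 + \frac{4 + \frac{\left(\left(X^{2} + X^{2}\right) + X\right)^{2}}{2}}{2} = -7 + \frac{4 + \frac{\left(2 X^{2} + X\right)^{2}}{2}}{2} = -7 + \frac{4 + \frac{\left(X + 2 X^{2}\right)^{2}}{2}}{2} = -7 + \left(2 + \frac{\left(X + 2 X^{2}\right)^{2}}{4}\right) = -5 + \frac{\left(X + 2 X^{2}\right)^{2}}{4}$)
$\left(314 + 122\right) t{\left(-9 \right)} = \left(314 + 122\right) \left(-5 + \frac{\left(-9\right)^{2} \left(1 + 2 \left(-9\right)\right)^{2}}{4}\right) = 436 \left(-5 + \frac{1}{4} \cdot 81 \left(1 - 18\right)^{2}\right) = 436 \left(-5 + \frac{1}{4} \cdot 81 \left(-17\right)^{2}\right) = 436 \left(-5 + \frac{1}{4} \cdot 81 \cdot 289\right) = 436 \left(-5 + \frac{23409}{4}\right) = 436 \cdot \frac{23389}{4} = 2549401$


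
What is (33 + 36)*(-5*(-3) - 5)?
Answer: 690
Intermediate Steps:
(33 + 36)*(-5*(-3) - 5) = 69*(15 - 5) = 69*10 = 690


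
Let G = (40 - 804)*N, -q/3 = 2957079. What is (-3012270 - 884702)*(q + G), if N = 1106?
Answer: 37863841182812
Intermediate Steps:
q = -8871237 (q = -3*2957079 = -8871237)
G = -844984 (G = (40 - 804)*1106 = -764*1106 = -844984)
(-3012270 - 884702)*(q + G) = (-3012270 - 884702)*(-8871237 - 844984) = -3896972*(-9716221) = 37863841182812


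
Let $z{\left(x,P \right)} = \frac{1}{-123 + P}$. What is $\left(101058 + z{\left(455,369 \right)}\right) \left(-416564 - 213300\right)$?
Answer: $- \frac{7829294236708}{123} \approx -6.3653 \cdot 10^{10}$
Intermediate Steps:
$\left(101058 + z{\left(455,369 \right)}\right) \left(-416564 - 213300\right) = \left(101058 + \frac{1}{-123 + 369}\right) \left(-416564 - 213300\right) = \left(101058 + \frac{1}{246}\right) \left(-629864\right) = \frac{24860269}{246} \left(-629864\right) = - \frac{7829294236708}{123}$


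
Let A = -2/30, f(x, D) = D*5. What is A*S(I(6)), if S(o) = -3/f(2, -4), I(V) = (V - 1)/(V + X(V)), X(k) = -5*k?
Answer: -1/100 ≈ -0.010000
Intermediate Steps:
I(V) = -(-1 + V)/(4*V) (I(V) = (V - 1)/(V - 5*V) = (-1 + V)/((-4*V)) = (-1 + V)*(-1/(4*V)) = -(-1 + V)/(4*V))
f(x, D) = 5*D
A = -1/15 (A = -2*1/30 = -1/15 ≈ -0.066667)
S(o) = 3/20 (S(o) = -3/(5*(-4)) = -3/(-20) = -3*(-1/20) = 3/20)
A*S(I(6)) = -1/15*3/20 = -1/100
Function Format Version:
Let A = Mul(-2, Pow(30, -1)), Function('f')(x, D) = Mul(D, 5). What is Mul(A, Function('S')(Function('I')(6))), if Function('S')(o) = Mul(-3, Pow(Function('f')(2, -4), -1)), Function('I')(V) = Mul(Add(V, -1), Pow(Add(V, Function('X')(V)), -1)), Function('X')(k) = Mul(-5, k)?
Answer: Rational(-1, 100) ≈ -0.010000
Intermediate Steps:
Function('I')(V) = Mul(Rational(-1, 4), Pow(V, -1), Add(-1, V)) (Function('I')(V) = Mul(Add(V, -1), Pow(Add(V, Mul(-5, V)), -1)) = Mul(Add(-1, V), Pow(Mul(-4, V), -1)) = Mul(Add(-1, V), Mul(Rational(-1, 4), Pow(V, -1))) = Mul(Rational(-1, 4), Pow(V, -1), Add(-1, V)))
Function('f')(x, D) = Mul(5, D)
A = Rational(-1, 15) (A = Mul(-2, Rational(1, 30)) = Rational(-1, 15) ≈ -0.066667)
Function('S')(o) = Rational(3, 20) (Function('S')(o) = Mul(-3, Pow(Mul(5, -4), -1)) = Mul(-3, Pow(-20, -1)) = Mul(-3, Rational(-1, 20)) = Rational(3, 20))
Mul(A, Function('S')(Function('I')(6))) = Mul(Rational(-1, 15), Rational(3, 20)) = Rational(-1, 100)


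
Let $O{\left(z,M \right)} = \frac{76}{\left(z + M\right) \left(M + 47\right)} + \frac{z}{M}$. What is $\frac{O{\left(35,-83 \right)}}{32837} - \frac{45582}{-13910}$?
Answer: $\frac{250786059241}{76531225680} \approx 3.2769$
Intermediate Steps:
$O{\left(z,M \right)} = \frac{z}{M} + \frac{76}{\left(47 + M\right) \left(M + z\right)}$ ($O{\left(z,M \right)} = \frac{76}{\left(M + z\right) \left(47 + M\right)} + \frac{z}{M} = \frac{76}{\left(47 + M\right) \left(M + z\right)} + \frac{z}{M} = \frac{z}{M} + \frac{76}{\left(47 + M\right) \left(M + z\right)}$)
$\frac{O{\left(35,-83 \right)}}{32837} - \frac{45582}{-13910} = \frac{\frac{1}{-83} \frac{1}{\left(-83\right)^{2} + 47 \left(-83\right) + 47 \cdot 35 - 2905} \left(47 \cdot 35^{2} + 76 \left(-83\right) - 83 \cdot 35^{2} + 35 \left(-83\right)^{2} + 47 \left(-83\right) 35\right)}{32837} - \frac{45582}{-13910} = - \frac{47 \cdot 1225 - 6308 - 101675 + 35 \cdot 6889 - 136535}{83 \left(6889 - 3901 + 1645 - 2905\right)} \frac{1}{32837} - - \frac{213}{65} = - \frac{57575 - 6308 - 101675 + 241115 - 136535}{83 \cdot 1728} \cdot \frac{1}{32837} + \frac{213}{65} = \left(- \frac{1}{83}\right) \frac{1}{1728} \cdot 54172 \cdot \frac{1}{32837} + \frac{213}{65} = \left(- \frac{13543}{35856}\right) \frac{1}{32837} + \frac{213}{65} = - \frac{13543}{1177403472} + \frac{213}{65} = \frac{250786059241}{76531225680}$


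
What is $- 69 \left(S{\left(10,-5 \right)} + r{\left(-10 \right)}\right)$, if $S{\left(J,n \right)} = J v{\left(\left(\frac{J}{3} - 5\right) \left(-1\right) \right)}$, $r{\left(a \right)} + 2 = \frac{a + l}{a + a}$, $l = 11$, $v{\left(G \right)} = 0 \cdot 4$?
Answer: $\frac{2829}{20} \approx 141.45$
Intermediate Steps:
$v{\left(G \right)} = 0$
$r{\left(a \right)} = -2 + \frac{11 + a}{2 a}$ ($r{\left(a \right)} = -2 + \frac{a + 11}{a + a} = -2 + \frac{11 + a}{2 a}$)
$S{\left(J,n \right)} = 0$ ($S{\left(J,n \right)} = J 0 = 0$)
$- 69 \left(S{\left(10,-5 \right)} + r{\left(-10 \right)}\right) = - 69 \left(0 + \frac{11 - -30}{2 \left(-10\right)}\right) = - 69 \left(0 + \frac{1}{2} \left(- \frac{1}{10}\right) \left(11 + 30\right)\right) = - 69 \left(0 + \frac{1}{2} \left(- \frac{1}{10}\right) 41\right) = - 69 \left(0 - \frac{41}{20}\right) = \left(-69\right) \left(- \frac{41}{20}\right) = \frac{2829}{20}$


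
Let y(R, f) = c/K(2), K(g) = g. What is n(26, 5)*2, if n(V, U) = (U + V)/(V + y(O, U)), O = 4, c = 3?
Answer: 124/55 ≈ 2.2545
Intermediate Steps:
y(R, f) = 3/2
n(V, U) = (U + V)/(3/2 + V) (n(V, U) = (U + V)/(V + 3/2) = (U + V)/(3/2 + V))
n(26, 5)*2 = (2*(5 + 26)/(3 + 2*26))*2 = (2*31/(3 + 52))*2 = (2*31/55)*2 = (2*(1/55)*31)*2 = (62/55)*2 = 124/55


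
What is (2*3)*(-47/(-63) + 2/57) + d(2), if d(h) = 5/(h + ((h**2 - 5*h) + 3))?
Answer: -125/399 ≈ -0.31328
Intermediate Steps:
d(h) = 5/(3 + h**2 - 4*h) (d(h) = 5/(h + (3 + h**2 - 5*h)) = 5/(3 + h**2 - 4*h))
(2*3)*(-47/(-63) + 2/57) + d(2) = (2*3)*(-47/(-63) + 2/57) + 5/(3 + 2**2 - 4*2) = 6*(-47*(-1/63) + 2*(1/57)) + 5/(3 + 4 - 8) = 6*(47/63 + 2/57) + 5/(-1) = 6*(935/1197) + 5*(-1) = 1870/399 - 5 = -125/399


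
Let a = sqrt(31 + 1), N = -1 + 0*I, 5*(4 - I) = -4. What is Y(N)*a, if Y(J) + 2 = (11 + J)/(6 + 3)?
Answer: -32*sqrt(2)/9 ≈ -5.0283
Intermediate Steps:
I = 24/5 (I = 4 - 1/5*(-4) = 4 + 4/5 = 24/5 ≈ 4.8000)
N = -1 (N = -1 + 0*(24/5) = -1 + 0 = -1)
Y(J) = -7/9 + J/9 (Y(J) = -2 + (11 + J)/(6 + 3) = -2 + (11 + J)/9 = -2 + (11 + J)*(1/9) = -2 + (11/9 + J/9) = -7/9 + J/9)
a = 4*sqrt(2) (a = sqrt(32) = 4*sqrt(2) ≈ 5.6569)
Y(N)*a = (-7/9 + (1/9)*(-1))*(4*sqrt(2)) = (-7/9 - 1/9)*(4*sqrt(2)) = -32*sqrt(2)/9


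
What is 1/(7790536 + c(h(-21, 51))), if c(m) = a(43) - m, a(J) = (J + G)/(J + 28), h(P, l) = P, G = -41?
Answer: 71/553129549 ≈ 1.2836e-7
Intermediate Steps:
a(J) = (-41 + J)/(28 + J) (a(J) = (J - 41)/(J + 28) = (-41 + J)/(28 + J))
c(m) = 2/71 - m (c(m) = (-41 + 43)/(28 + 43) - m = 2/71 - m)
1/(7790536 + c(h(-21, 51))) = 1/(7790536 + (2/71 - 1*(-21))) = 1/(7790536 + (2/71 + 21)) = 1/(7790536 + 1493/71) = 1/(553129549/71) = 71/553129549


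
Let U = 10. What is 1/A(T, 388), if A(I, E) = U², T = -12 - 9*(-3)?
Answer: 1/100 ≈ 0.010000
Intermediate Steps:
T = 15 (T = -12 + 27 = 15)
A(I, E) = 100 (A(I, E) = 10² = 100)
1/A(T, 388) = 1/100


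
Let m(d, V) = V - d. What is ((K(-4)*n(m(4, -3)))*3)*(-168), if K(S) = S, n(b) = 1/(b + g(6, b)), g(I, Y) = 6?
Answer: -2016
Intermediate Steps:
n(b) = 1/(6 + b) (n(b) = 1/(b + 6) = 1/(6 + b))
((K(-4)*n(m(4, -3)))*3)*(-168) = (-4/(6 + (-3 - 1*4))*3)*(-168) = (-4/(6 + (-3 - 4))*3)*(-168) = (-4/(6 - 7)*3)*(-168) = (-4/(-1)*3)*(-168) = (-4*(-1)*3)*(-168) = (4*3)*(-168) = 12*(-168) = -2016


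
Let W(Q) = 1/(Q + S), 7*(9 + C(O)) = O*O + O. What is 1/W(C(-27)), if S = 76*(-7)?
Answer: -3085/7 ≈ -440.71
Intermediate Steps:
S = -532
C(O) = -9 + O/7 + O²/7 (C(O) = -9 + (O*O + O)/7 = -9 + (O² + O)/7 = -9 + (O + O²)/7 = -9 + (O/7 + O²/7) = -9 + O/7 + O²/7)
W(Q) = 1/(-532 + Q) (W(Q) = 1/(Q - 532) = 1/(-532 + Q))
1/W(C(-27)) = 1/(1/(-532 + (-9 + (⅐)*(-27) + (⅐)*(-27)²))) = 1/(1/(-532 + (-9 - 27/7 + (⅐)*729))) = 1/(1/(-532 + (-9 - 27/7 + 729/7))) = 1/(1/(-532 + 639/7)) = 1/(1/(-3085/7)) = 1/(-7/3085) = -3085/7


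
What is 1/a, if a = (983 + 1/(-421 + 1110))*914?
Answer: 689/619041232 ≈ 1.1130e-6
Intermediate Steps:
a = 619041232/689 (a = (983 + 1/689)*914 = (677288/689)*914 = 619041232/689 ≈ 8.9846e+5)
1/a = 1/(619041232/689) = 689/619041232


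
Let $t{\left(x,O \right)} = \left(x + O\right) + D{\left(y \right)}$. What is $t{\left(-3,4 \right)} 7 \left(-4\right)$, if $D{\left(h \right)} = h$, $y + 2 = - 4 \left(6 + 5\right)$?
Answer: $1260$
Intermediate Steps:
$y = -46$ ($y = -2 - 4 \left(6 + 5\right) = -2 - 44 = -46$)
$t{\left(x,O \right)} = -46 + O + x$ ($t{\left(x,O \right)} = \left(x + O\right) - 46 = \left(O + x\right) - 46 = -46 + O + x$)
$t{\left(-3,4 \right)} 7 \left(-4\right) = \left(-46 + 4 - 3\right) 7 \left(-4\right) = \left(-45\right) 7 \left(-4\right) = \left(-315\right) \left(-4\right) = 1260$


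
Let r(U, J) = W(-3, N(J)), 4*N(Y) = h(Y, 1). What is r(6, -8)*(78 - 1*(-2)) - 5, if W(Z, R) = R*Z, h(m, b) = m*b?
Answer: 475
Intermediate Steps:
h(m, b) = b*m
N(Y) = Y/4 (N(Y) = (1*Y)/4 = Y/4)
r(U, J) = -3*J/4 (r(U, J) = (J/4)*(-3) = -3*J/4)
r(6, -8)*(78 - 1*(-2)) - 5 = (-3/4*(-8))*(78 - 1*(-2)) - 5 = 6*(78 + 2) - 5 = 6*80 - 5 = 480 - 5 = 475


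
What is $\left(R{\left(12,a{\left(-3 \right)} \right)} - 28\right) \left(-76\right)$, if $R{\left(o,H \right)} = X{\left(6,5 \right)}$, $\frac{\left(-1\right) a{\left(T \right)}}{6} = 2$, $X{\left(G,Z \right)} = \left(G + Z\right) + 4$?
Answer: $988$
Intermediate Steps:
$X{\left(G,Z \right)} = 4 + G + Z$
$a{\left(T \right)} = -12$ ($a{\left(T \right)} = \left(-6\right) 2 = -12$)
$R{\left(o,H \right)} = 15$ ($R{\left(o,H \right)} = 4 + 6 + 5 = 15$)
$\left(R{\left(12,a{\left(-3 \right)} \right)} - 28\right) \left(-76\right) = \left(15 - 28\right) \left(-76\right) = \left(-13\right) \left(-76\right) = 988$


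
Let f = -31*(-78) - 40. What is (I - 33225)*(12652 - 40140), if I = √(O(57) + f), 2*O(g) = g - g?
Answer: 913288800 - 27488*√2378 ≈ 9.1195e+8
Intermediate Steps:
f = 2378 (f = 2418 - 40 = 2378)
O(g) = 0 (O(g) = (g - g)/2 = (½)*0 = 0)
I = √2378 (I = √(0 + 2378) = √2378 ≈ 48.765)
(I - 33225)*(12652 - 40140) = (√2378 - 33225)*(12652 - 40140) = (-33225 + √2378)*(-27488) = 913288800 - 27488*√2378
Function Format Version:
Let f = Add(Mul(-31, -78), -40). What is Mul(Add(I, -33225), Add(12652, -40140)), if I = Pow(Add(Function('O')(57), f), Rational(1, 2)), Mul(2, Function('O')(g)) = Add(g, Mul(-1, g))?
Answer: Add(913288800, Mul(-27488, Pow(2378, Rational(1, 2)))) ≈ 9.1195e+8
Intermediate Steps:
f = 2378 (f = Add(2418, -40) = 2378)
Function('O')(g) = 0 (Function('O')(g) = Mul(Rational(1, 2), Add(g, Mul(-1, g))) = Mul(Rational(1, 2), 0) = 0)
I = Pow(2378, Rational(1, 2)) (I = Pow(Add(0, 2378), Rational(1, 2)) = Pow(2378, Rational(1, 2)) ≈ 48.765)
Mul(Add(I, -33225), Add(12652, -40140)) = Mul(Add(Pow(2378, Rational(1, 2)), -33225), Add(12652, -40140)) = Mul(Add(-33225, Pow(2378, Rational(1, 2))), -27488) = Add(913288800, Mul(-27488, Pow(2378, Rational(1, 2))))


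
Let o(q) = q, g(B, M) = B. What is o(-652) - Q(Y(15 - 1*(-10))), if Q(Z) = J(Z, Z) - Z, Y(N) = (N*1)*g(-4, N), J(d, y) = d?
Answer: -652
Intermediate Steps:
Y(N) = -4*N (Y(N) = (N*1)*(-4) = N*(-4) = -4*N)
Q(Z) = 0 (Q(Z) = Z - Z = 0)
o(-652) - Q(Y(15 - 1*(-10))) = -652 - 1*0 = -652 + 0 = -652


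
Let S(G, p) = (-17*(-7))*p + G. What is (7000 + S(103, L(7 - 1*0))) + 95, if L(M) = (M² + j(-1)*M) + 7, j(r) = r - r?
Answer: 13862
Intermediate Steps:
j(r) = 0
L(M) = 7 + M² (L(M) = (M² + 0*M) + 7 = (M² + 0) + 7 = M² + 7 = 7 + M²)
S(G, p) = G + 119*p (S(G, p) = 119*p + G = G + 119*p)
(7000 + S(103, L(7 - 1*0))) + 95 = (7000 + (103 + 119*(7 + (7 - 1*0)²))) + 95 = (7000 + (103 + 119*(7 + (7 + 0)²))) + 95 = (7000 + (103 + 119*(7 + 7²))) + 95 = (7000 + (103 + 119*(7 + 49))) + 95 = (7000 + (103 + 119*56)) + 95 = (7000 + (103 + 6664)) + 95 = (7000 + 6767) + 95 = 13767 + 95 = 13862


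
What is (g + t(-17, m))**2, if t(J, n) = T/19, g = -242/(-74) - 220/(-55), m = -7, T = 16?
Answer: 32524209/494209 ≈ 65.811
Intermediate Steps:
g = 269/37 (g = -242*(-1/74) - 220*(-1/55) = 121/37 + 4 = 269/37 ≈ 7.2703)
t(J, n) = 16/19
(g + t(-17, m))**2 = (269/37 + 16/19)**2 = (5703/703)**2 = 32524209/494209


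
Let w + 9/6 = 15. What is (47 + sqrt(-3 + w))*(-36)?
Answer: -1692 - 18*sqrt(42) ≈ -1808.7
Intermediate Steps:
w = 27/2 (w = -3/2 + 15 = 27/2 ≈ 13.500)
(47 + sqrt(-3 + w))*(-36) = (47 + sqrt(-3 + 27/2))*(-36) = (47 + sqrt(21/2))*(-36) = (47 + sqrt(42)/2)*(-36) = -1692 - 18*sqrt(42)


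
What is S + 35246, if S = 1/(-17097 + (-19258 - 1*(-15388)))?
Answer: 739002881/20967 ≈ 35246.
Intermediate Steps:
S = -1/20967 (S = 1/(-17097 + (-19258 + 15388)) = 1/(-17097 - 3870) = 1/(-20967) = -1/20967 ≈ -4.7694e-5)
S + 35246 = -1/20967 + 35246 = 739002881/20967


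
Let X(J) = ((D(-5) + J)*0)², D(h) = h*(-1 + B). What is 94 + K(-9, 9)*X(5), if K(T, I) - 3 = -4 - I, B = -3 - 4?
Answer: 94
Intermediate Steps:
B = -7
D(h) = -8*h (D(h) = h*(-1 - 7) = h*(-8) = -8*h)
K(T, I) = -1 - I (K(T, I) = 3 + (-4 - I) = -1 - I)
X(J) = 0 (X(J) = ((-8*(-5) + J)*0)² = ((40 + J)*0)² = 0² = 0)
94 + K(-9, 9)*X(5) = 94 + (-1 - 1*9)*0 = 94 + (-1 - 9)*0 = 94 - 10*0 = 94 + 0 = 94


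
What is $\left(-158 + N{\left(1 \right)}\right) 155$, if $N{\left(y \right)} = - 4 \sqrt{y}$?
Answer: $-25110$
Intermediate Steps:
$\left(-158 + N{\left(1 \right)}\right) 155 = \left(-158 - 4 \sqrt{1}\right) 155 = \left(-158 - 4\right) 155 = \left(-162\right) 155 = -25110$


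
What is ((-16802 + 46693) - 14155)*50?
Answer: 786800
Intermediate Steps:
((-16802 + 46693) - 14155)*50 = (29891 - 14155)*50 = 15736*50 = 786800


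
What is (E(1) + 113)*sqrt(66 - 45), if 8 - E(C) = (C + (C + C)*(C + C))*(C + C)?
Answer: 111*sqrt(21) ≈ 508.67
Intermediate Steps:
E(C) = 8 - 2*C*(C + 4*C**2) (E(C) = 8 - (C + (C + C)*(C + C))*(C + C) = 8 - (C + (2*C)*(2*C))*2*C = 8 - (C + 4*C**2)*2*C = 8 - 2*C*(C + 4*C**2))
(E(1) + 113)*sqrt(66 - 45) = ((8 - 8*1**3 - 2*1**2) + 113)*sqrt(66 - 45) = ((8 - 8*1 - 2*1) + 113)*sqrt(21) = ((8 - 8 - 2) + 113)*sqrt(21) = (-2 + 113)*sqrt(21) = 111*sqrt(21)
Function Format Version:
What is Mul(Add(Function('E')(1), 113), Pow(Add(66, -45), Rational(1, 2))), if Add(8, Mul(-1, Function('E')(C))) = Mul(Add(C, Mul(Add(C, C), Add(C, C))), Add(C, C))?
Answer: Mul(111, Pow(21, Rational(1, 2))) ≈ 508.67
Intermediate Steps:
Function('E')(C) = Add(8, Mul(-2, C, Add(C, Mul(4, Pow(C, 2))))) (Function('E')(C) = Add(8, Mul(-1, Mul(Add(C, Mul(Add(C, C), Add(C, C))), Add(C, C)))) = Add(8, Mul(-1, Mul(Add(C, Mul(Mul(2, C), Mul(2, C))), Mul(2, C)))) = Add(8, Mul(-1, Mul(Add(C, Mul(4, Pow(C, 2))), Mul(2, C)))) = Add(8, Mul(-1, Mul(2, C, Add(C, Mul(4, Pow(C, 2)))))) = Add(8, Mul(-2, C, Add(C, Mul(4, Pow(C, 2))))))
Mul(Add(Function('E')(1), 113), Pow(Add(66, -45), Rational(1, 2))) = Mul(Add(Add(8, Mul(-8, Pow(1, 3)), Mul(-2, Pow(1, 2))), 113), Pow(Add(66, -45), Rational(1, 2))) = Mul(Add(Add(8, Mul(-8, 1), Mul(-2, 1)), 113), Pow(21, Rational(1, 2))) = Mul(Add(Add(8, -8, -2), 113), Pow(21, Rational(1, 2))) = Mul(Add(-2, 113), Pow(21, Rational(1, 2))) = Mul(111, Pow(21, Rational(1, 2)))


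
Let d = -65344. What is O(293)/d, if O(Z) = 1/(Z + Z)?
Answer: -1/38291584 ≈ -2.6115e-8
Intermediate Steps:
O(Z) = 1/(2*Z)
O(293)/d = ((1/2)/293)/(-65344) = ((1/2)*(1/293))*(-1/65344) = (1/586)*(-1/65344) = -1/38291584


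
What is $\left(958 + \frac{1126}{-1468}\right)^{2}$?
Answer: $\frac{493659406881}{538756} \approx 9.163 \cdot 10^{5}$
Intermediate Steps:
$\left(958 + \frac{1126}{-1468}\right)^{2} = \left(958 + 1126 \left(- \frac{1}{1468}\right)\right)^{2} = \left(958 - \frac{563}{734}\right)^{2} = \left(\frac{702609}{734}\right)^{2} = \frac{493659406881}{538756}$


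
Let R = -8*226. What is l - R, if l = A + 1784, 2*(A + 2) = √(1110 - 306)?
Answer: 3590 + √201 ≈ 3604.2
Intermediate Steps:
R = -1808
A = -2 + √201 (A = -2 + √(1110 - 306)/2 = -2 + √804/2 = -2 + (2*√201)/2 = -2 + √201 ≈ 12.177)
l = 1782 + √201 (l = (-2 + √201) + 1784 = 1782 + √201 ≈ 1796.2)
l - R = (1782 + √201) - 1*(-1808) = (1782 + √201) + 1808 = 3590 + √201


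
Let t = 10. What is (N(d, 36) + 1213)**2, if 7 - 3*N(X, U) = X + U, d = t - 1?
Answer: 12967201/9 ≈ 1.4408e+6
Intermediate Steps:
d = 9 (d = 10 - 1 = 9)
N(X, U) = 7/3 - U/3 - X/3 (N(X, U) = 7/3 - (X + U)/3 = 7/3 - (U + X)/3 = 7/3 + (-U/3 - X/3) = 7/3 - U/3 - X/3)
(N(d, 36) + 1213)**2 = ((7/3 - 1/3*36 - 1/3*9) + 1213)**2 = ((7/3 - 12 - 3) + 1213)**2 = (-38/3 + 1213)**2 = (3601/3)**2 = 12967201/9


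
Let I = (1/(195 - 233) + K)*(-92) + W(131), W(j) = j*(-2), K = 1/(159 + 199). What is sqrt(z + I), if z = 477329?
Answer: sqrt(5518164084027)/3401 ≈ 690.70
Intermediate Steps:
K = 1/358 ≈ 0.0027933
W(j) = -2*j
I = -883702/3401 (I = (1/(195 - 233) + 1/358)*(-92) - 2*131 = (1/(-38) + 1/358)*(-92) - 262 = (-1/38 + 1/358)*(-92) - 262 = -80/3401*(-92) - 262 = 7360/3401 - 262 = -883702/3401 ≈ -259.84)
sqrt(z + I) = sqrt(477329 - 883702/3401) = sqrt(1622512227/3401) = sqrt(5518164084027)/3401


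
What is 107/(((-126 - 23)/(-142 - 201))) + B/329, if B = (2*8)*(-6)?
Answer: 12060325/49021 ≈ 246.02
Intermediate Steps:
B = -96 (B = 16*(-6) = -96)
107/(((-126 - 23)/(-142 - 201))) + B/329 = 107/(((-126 - 23)/(-142 - 201))) - 96/329 = 107/((-149/(-343))) - 96*1/329 = 107/((-149*(-1/343))) - 96/329 = 107/(149/343) - 96/329 = 107*(343/149) - 96/329 = 36701/149 - 96/329 = 12060325/49021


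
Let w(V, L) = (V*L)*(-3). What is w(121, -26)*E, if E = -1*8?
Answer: -75504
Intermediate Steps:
w(V, L) = -3*L*V (w(V, L) = (L*V)*(-3) = -3*L*V)
E = -8
w(121, -26)*E = -3*(-26)*121*(-8) = 9438*(-8) = -75504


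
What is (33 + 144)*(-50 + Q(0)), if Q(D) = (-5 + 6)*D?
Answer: -8850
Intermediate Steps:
Q(D) = D (Q(D) = 1*D = D)
(33 + 144)*(-50 + Q(0)) = (33 + 144)*(-50 + 0) = 177*(-50) = -8850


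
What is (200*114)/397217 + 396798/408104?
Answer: 83459841183/81052923284 ≈ 1.0297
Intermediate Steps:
(200*114)/397217 + 396798/408104 = 22800*(1/397217) + 396798*(1/408104) = 22800/397217 + 198399/204052 = 83459841183/81052923284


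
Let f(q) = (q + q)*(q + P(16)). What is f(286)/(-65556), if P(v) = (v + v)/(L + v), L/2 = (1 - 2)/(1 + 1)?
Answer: -618046/245835 ≈ -2.5141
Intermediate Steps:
L = -1 (L = 2*((1 - 2)/(1 + 1)) = 2*(-1/2) = 2*(-1*½) = 2*(-½) = -1)
P(v) = 2*v/(-1 + v) (P(v) = (v + v)/(-1 + v) = (2*v)/(-1 + v) = 2*v/(-1 + v))
f(q) = 2*q*(32/15 + q) (f(q) = (q + q)*(q + 2*16/(-1 + 16)) = (2*q)*(q + 2*16/15) = (2*q)*(q + 2*16*(1/15)) = (2*q)*(q + 32/15) = (2*q)*(32/15 + q) = 2*q*(32/15 + q))
f(286)/(-65556) = ((2/15)*286*(32 + 15*286))/(-65556) = ((2/15)*286*(32 + 4290))*(-1/65556) = ((2/15)*286*4322)*(-1/65556) = (2472184/15)*(-1/65556) = -618046/245835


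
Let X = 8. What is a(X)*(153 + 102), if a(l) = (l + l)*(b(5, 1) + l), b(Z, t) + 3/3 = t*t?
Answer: 32640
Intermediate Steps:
b(Z, t) = -1 + t² (b(Z, t) = -1 + t*t = -1 + t²)
a(l) = 2*l² (a(l) = (l + l)*((-1 + 1²) + l) = (2*l)*((-1 + 1) + l) = (2*l)*(0 + l) = (2*l)*l = 2*l²)
a(X)*(153 + 102) = (2*8²)*(153 + 102) = (2*64)*255 = 128*255 = 32640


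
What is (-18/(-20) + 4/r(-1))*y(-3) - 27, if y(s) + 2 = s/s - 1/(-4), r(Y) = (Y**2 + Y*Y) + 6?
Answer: -561/20 ≈ -28.050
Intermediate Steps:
r(Y) = 6 + 2*Y**2 (r(Y) = (Y**2 + Y**2) + 6 = 2*Y**2 + 6 = 6 + 2*Y**2)
y(s) = -3/4 (y(s) = -2 + (s/s - 1/(-4)) = -2 + (1 - 1*(-1/4)) = -2 + (1 + 1/4) = -2 + 5/4 = -3/4)
(-18/(-20) + 4/r(-1))*y(-3) - 27 = (-18/(-20) + 4/(6 + 2*(-1)**2))*(-3/4) - 27 = (-18*(-1/20) + 4/(6 + 2*1))*(-3/4) - 27 = (9/10 + 4/(6 + 2))*(-3/4) - 27 = (9/10 + 4/8)*(-3/4) - 27 = (9/10 + 4*(1/8))*(-3/4) - 27 = (9/10 + 1/2)*(-3/4) - 27 = (7/5)*(-3/4) - 27 = -21/20 - 27 = -561/20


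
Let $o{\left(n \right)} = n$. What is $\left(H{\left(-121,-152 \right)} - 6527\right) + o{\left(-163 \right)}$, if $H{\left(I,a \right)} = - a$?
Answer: $-6538$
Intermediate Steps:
$\left(H{\left(-121,-152 \right)} - 6527\right) + o{\left(-163 \right)} = \left(\left(-1\right) \left(-152\right) - 6527\right) - 163 = \left(152 - 6527\right) - 163 = -6375 - 163 = -6538$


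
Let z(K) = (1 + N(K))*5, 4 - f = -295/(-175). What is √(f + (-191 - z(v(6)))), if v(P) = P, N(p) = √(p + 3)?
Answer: 2*I*√63910/35 ≈ 14.446*I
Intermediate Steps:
N(p) = √(3 + p)
f = 81/35 (f = 4 - (-295)/(-175) = 4 - (-295)*(-1)/175 = 4 - 1*59/35 = 4 - 59/35 = 81/35 ≈ 2.3143)
z(K) = 5 + 5*√(3 + K) (z(K) = (1 + √(3 + K))*5 = 5 + 5*√(3 + K))
√(f + (-191 - z(v(6)))) = √(81/35 + (-191 - (5 + 5*√(3 + 6)))) = √(81/35 + (-191 - (5 + 5*√9))) = √(81/35 + (-191 - (5 + 5*3))) = √(81/35 + (-191 - (5 + 15))) = √(81/35 + (-191 - 1*20)) = √(81/35 + (-191 - 20)) = √(81/35 - 211) = √(-7304/35) = 2*I*√63910/35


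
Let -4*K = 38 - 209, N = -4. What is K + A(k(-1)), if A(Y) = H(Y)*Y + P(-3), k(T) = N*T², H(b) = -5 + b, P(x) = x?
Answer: 303/4 ≈ 75.750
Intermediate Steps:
K = 171/4 (K = -(38 - 209)/4 = -¼*(-171) = 171/4 ≈ 42.750)
k(T) = -4*T²
A(Y) = -3 + Y*(-5 + Y) (A(Y) = (-5 + Y)*Y - 3 = Y*(-5 + Y) - 3 = -3 + Y*(-5 + Y))
K + A(k(-1)) = 171/4 + (-3 + (-4*(-1)²)*(-5 - 4*(-1)²)) = 171/4 + (-3 + (-4*1)*(-5 - 4*1)) = 171/4 + (-3 - 4*(-5 - 4)) = 171/4 + (-3 - 4*(-9)) = 171/4 + (-3 + 36) = 171/4 + 33 = 303/4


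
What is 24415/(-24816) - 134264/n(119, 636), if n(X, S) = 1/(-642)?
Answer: 2139076837793/24816 ≈ 8.6198e+7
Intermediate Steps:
n(X, S) = -1/642
24415/(-24816) - 134264/n(119, 636) = 24415/(-24816) - 134264/(-1/642) = 24415*(-1/24816) - 134264*(-642) = -24415/24816 + 86197488 = 2139076837793/24816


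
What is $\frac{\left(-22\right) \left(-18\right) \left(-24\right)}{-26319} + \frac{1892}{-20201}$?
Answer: $\frac{47398252}{177223373} \approx 0.26745$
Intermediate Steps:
$\frac{\left(-22\right) \left(-18\right) \left(-24\right)}{-26319} + \frac{1892}{-20201} = 396 \left(-24\right) \left(- \frac{1}{26319}\right) + 1892 \left(- \frac{1}{20201}\right) = \left(-9504\right) \left(- \frac{1}{26319}\right) - \frac{1892}{20201} = \frac{3168}{8773} - \frac{1892}{20201} = \frac{47398252}{177223373}$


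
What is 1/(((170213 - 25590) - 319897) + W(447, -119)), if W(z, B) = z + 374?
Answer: -1/174453 ≈ -5.7322e-6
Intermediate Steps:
W(z, B) = 374 + z
1/(((170213 - 25590) - 319897) + W(447, -119)) = 1/(((170213 - 25590) - 319897) + (374 + 447)) = 1/((144623 - 319897) + 821) = 1/(-175274 + 821) = 1/(-174453) = -1/174453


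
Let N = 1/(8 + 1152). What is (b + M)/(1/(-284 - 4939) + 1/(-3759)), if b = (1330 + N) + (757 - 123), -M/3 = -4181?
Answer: -36710091602233/1157680 ≈ -3.1710e+7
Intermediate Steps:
N = 1/1160 ≈ 0.00086207
M = 12543 (M = -3*(-4181) = 12543)
b = 2278241/1160 (b = (1330 + 1/1160) + (757 - 123) = 1542801/1160 + 634 = 2278241/1160 ≈ 1964.0)
(b + M)/(1/(-284 - 4939) + 1/(-3759)) = (2278241/1160 + 12543)/(1/(-284 - 4939) + 1/(-3759)) = 16828121/(1160*(1/(-5223) - 1/3759)) = 16828121/(1160*(-1/5223 - 1/3759)) = 16828121/(1160*(-998/2181473)) = (16828121/1160)*(-2181473/998) = -36710091602233/1157680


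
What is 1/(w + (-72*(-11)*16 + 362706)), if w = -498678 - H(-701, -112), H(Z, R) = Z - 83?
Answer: -1/122516 ≈ -8.1622e-6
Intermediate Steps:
H(Z, R) = -83 + Z
w = -497894 (w = -498678 - (-83 - 701) = -498678 - 1*(-784) = -498678 + 784 = -497894)
1/(w + (-72*(-11)*16 + 362706)) = 1/(-497894 + (-72*(-11)*16 + 362706)) = 1/(-497894 + (792*16 + 362706)) = 1/(-497894 + (12672 + 362706)) = 1/(-497894 + 375378) = 1/(-122516) = -1/122516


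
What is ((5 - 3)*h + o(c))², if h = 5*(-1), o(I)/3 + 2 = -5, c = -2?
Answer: 961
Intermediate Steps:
o(I) = -21 (o(I) = -6 + 3*(-5) = -6 - 15 = -21)
h = -5
((5 - 3)*h + o(c))² = ((5 - 3)*(-5) - 21)² = (2*(-5) - 21)² = (-10 - 21)² = (-31)² = 961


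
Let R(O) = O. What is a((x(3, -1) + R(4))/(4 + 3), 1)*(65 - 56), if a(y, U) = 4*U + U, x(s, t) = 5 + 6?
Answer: 45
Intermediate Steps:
x(s, t) = 11
a(y, U) = 5*U
a((x(3, -1) + R(4))/(4 + 3), 1)*(65 - 56) = (5*1)*(65 - 56) = 5*9 = 45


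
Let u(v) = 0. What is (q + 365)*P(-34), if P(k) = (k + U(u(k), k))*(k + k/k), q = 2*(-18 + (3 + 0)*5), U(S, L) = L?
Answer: 805596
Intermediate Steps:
q = -6 (q = 2*(-18 + 3*5) = 2*(-18 + 15) = 2*(-3) = -6)
P(k) = 2*k*(1 + k) (P(k) = (k + k)*(k + k/k) = (2*k)*(k + 1) = (2*k)*(1 + k) = 2*k*(1 + k))
(q + 365)*P(-34) = (-6 + 365)*(2*(-34)*(1 - 34)) = 359*(2*(-34)*(-33)) = 359*2244 = 805596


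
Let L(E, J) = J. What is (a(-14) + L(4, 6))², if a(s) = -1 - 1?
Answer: 16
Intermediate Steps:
a(s) = -2
(a(-14) + L(4, 6))² = (-2 + 6)² = 4² = 16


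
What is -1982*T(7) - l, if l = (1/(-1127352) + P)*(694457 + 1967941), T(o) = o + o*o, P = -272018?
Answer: 136075157049417157/187892 ≈ 7.2422e+11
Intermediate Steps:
T(o) = o + o²
l = -136075177903926021/187892 (l = (1/(-1127352) - 272018)*(694457 + 1967941) = (-1/1127352 - 272018)*2662398 = -306660036337/1127352*2662398 = -136075177903926021/187892 ≈ -7.2422e+11)
-1982*T(7) - l = -13874*(1 + 7) - 1*(-136075177903926021/187892) = -13874*8 + 136075177903926021/187892 = -1982*56 + 136075177903926021/187892 = -110992 + 136075177903926021/187892 = 136075157049417157/187892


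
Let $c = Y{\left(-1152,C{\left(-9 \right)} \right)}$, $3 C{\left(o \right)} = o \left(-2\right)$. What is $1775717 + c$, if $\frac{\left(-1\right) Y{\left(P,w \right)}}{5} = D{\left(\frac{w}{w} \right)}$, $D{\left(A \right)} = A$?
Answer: $1775712$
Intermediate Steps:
$C{\left(o \right)} = - \frac{2 o}{3}$ ($C{\left(o \right)} = \frac{o \left(-2\right)}{3} = \frac{\left(-2\right) o}{3} = - \frac{2 o}{3}$)
$Y{\left(P,w \right)} = -5$ ($Y{\left(P,w \right)} = - 5 \frac{w}{w} = \left(-5\right) 1 = -5$)
$c = -5$
$1775717 + c = 1775717 - 5 = 1775712$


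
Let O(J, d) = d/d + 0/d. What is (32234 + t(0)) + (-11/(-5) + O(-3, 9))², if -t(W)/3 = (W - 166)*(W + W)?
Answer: 806106/25 ≈ 32244.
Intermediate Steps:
O(J, d) = 1 (O(J, d) = 1 + 0 = 1)
t(W) = -6*W*(-166 + W) (t(W) = -3*(W - 166)*(W + W) = -3*(-166 + W)*2*W = -6*W*(-166 + W))
(32234 + t(0)) + (-11/(-5) + O(-3, 9))² = (32234 + 6*0*(166 - 1*0)) + (-11/(-5) + 1)² = (32234 + 6*0*(166 + 0)) + (-⅕*(-11) + 1)² = (32234 + 6*0*166) + (11/5 + 1)² = (32234 + 0) + (16/5)² = 32234 + 256/25 = 806106/25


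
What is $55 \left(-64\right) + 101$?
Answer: $-3419$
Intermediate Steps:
$55 \left(-64\right) + 101 = -3520 + 101 = -3419$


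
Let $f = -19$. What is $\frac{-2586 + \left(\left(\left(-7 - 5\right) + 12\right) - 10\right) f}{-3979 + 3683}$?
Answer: $\frac{599}{74} \approx 8.0946$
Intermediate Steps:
$\frac{-2586 + \left(\left(\left(-7 - 5\right) + 12\right) - 10\right) f}{-3979 + 3683} = \frac{-2586 + \left(\left(\left(-7 - 5\right) + 12\right) - 10\right) \left(-19\right)}{-3979 + 3683} = \frac{-2586 + \left(\left(-12 + 12\right) - 10\right) \left(-19\right)}{-296} = \left(-2586 + \left(0 - 10\right) \left(-19\right)\right) \left(- \frac{1}{296}\right) = \left(-2586 - -190\right) \left(- \frac{1}{296}\right) = \left(-2586 + 190\right) \left(- \frac{1}{296}\right) = \left(-2396\right) \left(- \frac{1}{296}\right) = \frac{599}{74}$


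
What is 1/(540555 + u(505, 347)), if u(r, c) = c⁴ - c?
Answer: 1/14498867489 ≈ 6.8971e-11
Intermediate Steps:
1/(540555 + u(505, 347)) = 1/(540555 + (347⁴ - 1*347)) = 1/(540555 + (14498327281 - 347)) = 1/(540555 + 14498326934) = 1/14498867489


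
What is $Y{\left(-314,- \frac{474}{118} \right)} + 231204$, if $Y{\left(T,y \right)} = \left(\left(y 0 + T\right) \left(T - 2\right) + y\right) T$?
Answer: $- \frac{1824508370}{59} \approx -3.0924 \cdot 10^{7}$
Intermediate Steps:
$Y{\left(T,y \right)} = T \left(y + T \left(-2 + T\right)\right)$ ($Y{\left(T,y \right)} = \left(\left(0 + T\right) \left(-2 + T\right) + y\right) T = \left(T \left(-2 + T\right) + y\right) T = \left(y + T \left(-2 + T\right)\right) T = T \left(y + T \left(-2 + T\right)\right)$)
$Y{\left(-314,- \frac{474}{118} \right)} + 231204 = - 314 \left(- \frac{474}{118} + \left(-314\right)^{2} - -628\right) + 231204 = - 314 \left(\left(-474\right) \frac{1}{118} + 98596 + 628\right) + 231204 = - 314 \left(- \frac{237}{59} + 98596 + 628\right) + 231204 = \left(-314\right) \frac{5853979}{59} + 231204 = - \frac{1838149406}{59} + 231204 = - \frac{1824508370}{59}$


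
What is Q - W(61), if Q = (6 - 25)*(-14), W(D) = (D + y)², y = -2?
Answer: -3215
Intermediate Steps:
W(D) = (-2 + D)² (W(D) = (D - 2)² = (-2 + D)²)
Q = 266 (Q = -19*(-14) = 266)
Q - W(61) = 266 - (-2 + 61)² = 266 - 1*59² = 266 - 1*3481 = 266 - 3481 = -3215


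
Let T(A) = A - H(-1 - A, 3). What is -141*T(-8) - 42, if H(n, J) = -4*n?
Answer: -2862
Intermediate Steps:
T(A) = -4 - 3*A (T(A) = A - (-4)*(-1 - A) = A - (4 + 4*A) = A + (-4 - 4*A) = -4 - 3*A)
-141*T(-8) - 42 = -141*(-4 - 3*(-8)) - 42 = -141*(-4 + 24) - 42 = -141*20 - 42 = -2820 - 42 = -2862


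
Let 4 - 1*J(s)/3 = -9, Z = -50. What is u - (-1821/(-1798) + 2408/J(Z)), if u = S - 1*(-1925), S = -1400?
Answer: 32413447/70122 ≈ 462.24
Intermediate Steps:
J(s) = 39 (J(s) = 12 - 3*(-9) = 12 + 27 = 39)
u = 525 (u = -1400 - 1*(-1925) = -1400 + 1925 = 525)
u - (-1821/(-1798) + 2408/J(Z)) = 525 - (-1821/(-1798) + 2408/39) = 525 - (-1821*(-1/1798) + 2408*(1/39)) = 525 - (1821/1798 + 2408/39) = 525 - 1*4400603/70122 = 525 - 4400603/70122 = 32413447/70122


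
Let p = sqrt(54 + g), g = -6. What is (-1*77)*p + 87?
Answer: 87 - 308*sqrt(3) ≈ -446.47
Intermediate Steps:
p = 4*sqrt(3) (p = sqrt(54 - 6) = sqrt(48) = 4*sqrt(3) ≈ 6.9282)
(-1*77)*p + 87 = (-1*77)*(4*sqrt(3)) + 87 = -308*sqrt(3) + 87 = 87 - 308*sqrt(3)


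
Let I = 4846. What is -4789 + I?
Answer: 57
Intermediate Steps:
-4789 + I = -4789 + 4846 = 57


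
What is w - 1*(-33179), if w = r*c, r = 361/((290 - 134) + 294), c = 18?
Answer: 829836/25 ≈ 33193.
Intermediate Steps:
r = 361/450 (r = 361/(156 + 294) = 361/450 ≈ 0.80222)
w = 361/25 (w = (361/450)*18 = 361/25 ≈ 14.440)
w - 1*(-33179) = 361/25 - 1*(-33179) = 361/25 + 33179 = 829836/25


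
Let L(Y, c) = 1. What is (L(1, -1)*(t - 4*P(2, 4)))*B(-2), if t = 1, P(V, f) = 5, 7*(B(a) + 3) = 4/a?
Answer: 437/7 ≈ 62.429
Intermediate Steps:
B(a) = -3 + 4/(7*a) (B(a) = -3 + (4/a)/7 = -3 + 4/(7*a))
(L(1, -1)*(t - 4*P(2, 4)))*B(-2) = (1*(1 - 4*5))*(-3 + (4/7)/(-2)) = (1*(1 - 20))*(-3 + (4/7)*(-1/2)) = (1*(-19))*(-3 - 2/7) = -19*(-23/7) = 437/7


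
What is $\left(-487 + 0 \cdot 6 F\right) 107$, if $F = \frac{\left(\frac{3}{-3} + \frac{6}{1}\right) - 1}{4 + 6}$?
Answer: $-52109$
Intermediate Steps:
$F = \frac{2}{5}$ ($F = \frac{\left(3 \left(- \frac{1}{3}\right) + 6 \cdot 1\right) - 1}{10} = \left(\left(-1 + 6\right) - 1\right) \frac{1}{10} = \left(5 - 1\right) \frac{1}{10} = 4 \cdot \frac{1}{10} = \frac{2}{5} \approx 0.4$)
$\left(-487 + 0 \cdot 6 F\right) 107 = \left(-487 + 0 \cdot 6 \cdot \frac{2}{5}\right) 107 = \left(-487 + 0 \cdot \frac{2}{5}\right) 107 = \left(-487 + 0\right) 107 = \left(-487\right) 107 = -52109$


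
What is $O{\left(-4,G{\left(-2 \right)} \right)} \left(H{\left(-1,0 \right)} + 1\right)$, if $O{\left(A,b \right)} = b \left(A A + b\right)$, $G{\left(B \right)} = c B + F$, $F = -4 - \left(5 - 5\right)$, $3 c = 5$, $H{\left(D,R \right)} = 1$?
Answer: $- \frac{1144}{9} \approx -127.11$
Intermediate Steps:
$c = \frac{5}{3}$ ($c = \frac{1}{3} \cdot 5 = \frac{5}{3} \approx 1.6667$)
$F = -4$ ($F = -4 - 0 = -4 + 0 = -4$)
$G{\left(B \right)} = -4 + \frac{5 B}{3}$ ($G{\left(B \right)} = \frac{5 B}{3} - 4 = -4 + \frac{5 B}{3}$)
$O{\left(A,b \right)} = b \left(b + A^{2}\right)$ ($O{\left(A,b \right)} = b \left(A^{2} + b\right) = b \left(b + A^{2}\right)$)
$O{\left(-4,G{\left(-2 \right)} \right)} \left(H{\left(-1,0 \right)} + 1\right) = \left(-4 + \frac{5}{3} \left(-2\right)\right) \left(\left(-4 + \frac{5}{3} \left(-2\right)\right) + \left(-4\right)^{2}\right) \left(1 + 1\right) = \left(-4 - \frac{10}{3}\right) \left(\left(-4 - \frac{10}{3}\right) + 16\right) 2 = - \frac{22 \left(- \frac{22}{3} + 16\right)}{3} \cdot 2 = \left(- \frac{22}{3}\right) \frac{26}{3} \cdot 2 = \left(- \frac{572}{9}\right) 2 = - \frac{1144}{9}$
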